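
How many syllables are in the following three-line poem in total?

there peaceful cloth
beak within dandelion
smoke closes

14

Line 1: there (1), peaceful (2), cloth (1) → 4
Line 2: beak (1), within (2), dandelion (4) → 7
Line 3: smoke (1), closes (2) → 3
Total: 4 + 7 + 3 = 14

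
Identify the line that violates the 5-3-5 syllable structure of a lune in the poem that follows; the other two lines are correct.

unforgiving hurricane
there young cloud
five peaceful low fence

The first line

Line 1: "unforgiving hurricane": 4+3 = 7 (expected 5)
Line 2: "there young cloud": 1+1+1 = 3 ✓
Line 3: "five peaceful low fence": 1+2+1+1 = 5 ✓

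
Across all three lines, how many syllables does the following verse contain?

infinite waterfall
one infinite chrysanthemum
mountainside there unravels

21

Line 1: infinite(3) + waterfall(3) = 6
Line 2: one(1) + infinite(3) + chrysanthemum(4) = 8
Line 3: mountainside(3) + there(1) + unravels(3) = 7
Total: 6 + 8 + 7 = 21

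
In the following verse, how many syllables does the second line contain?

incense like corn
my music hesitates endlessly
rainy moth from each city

The second line: my (1), music (2), hesitates (3), endlessly (3) → 9

9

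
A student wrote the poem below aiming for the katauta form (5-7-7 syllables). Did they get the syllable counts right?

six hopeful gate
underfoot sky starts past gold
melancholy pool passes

Line 1: six(1) + hopeful(2) + gate(1) = 4 (expected 5)
Line 2: underfoot(3) + sky(1) + starts(1) + past(1) + gold(1) = 7 ✓
Line 3: melancholy(4) + pool(1) + passes(2) = 7 ✓

No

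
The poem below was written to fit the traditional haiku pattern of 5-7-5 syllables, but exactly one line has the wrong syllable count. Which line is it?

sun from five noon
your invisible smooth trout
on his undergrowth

The first line

Line 1: sun (1), from (1), five (1), noon (1) → 4 (expected 5)
Line 2: your (1), invisible (4), smooth (1), trout (1) → 7 ✓
Line 3: on (1), his (1), undergrowth (3) → 5 ✓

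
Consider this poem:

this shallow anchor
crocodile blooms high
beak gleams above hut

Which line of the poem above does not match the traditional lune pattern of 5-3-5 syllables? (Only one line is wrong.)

Line 1: this (1), shallow (2), anchor (2) → 5 ✓
Line 2: crocodile (3), blooms (1), high (1) → 5 (expected 3)
Line 3: beak (1), gleams (1), above (2), hut (1) → 5 ✓

The second line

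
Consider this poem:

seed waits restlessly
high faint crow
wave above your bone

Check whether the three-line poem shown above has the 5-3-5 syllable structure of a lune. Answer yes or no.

Yes

Line 1: seed(1) + waits(1) + restlessly(3) = 5 ✓
Line 2: high(1) + faint(1) + crow(1) = 3 ✓
Line 3: wave(1) + above(2) + your(1) + bone(1) = 5 ✓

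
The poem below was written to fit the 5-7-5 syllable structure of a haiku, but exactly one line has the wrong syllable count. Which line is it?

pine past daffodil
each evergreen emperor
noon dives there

Line 1: pine(1) + past(1) + daffodil(3) = 5 ✓
Line 2: each(1) + evergreen(3) + emperor(3) = 7 ✓
Line 3: noon(1) + dives(1) + there(1) = 3 (expected 5)

The third line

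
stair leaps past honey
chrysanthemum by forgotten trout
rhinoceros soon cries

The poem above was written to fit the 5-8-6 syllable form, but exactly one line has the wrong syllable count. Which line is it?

Line 2

Line 1: "stair leaps past honey": 1+1+1+2 = 5 ✓
Line 2: "chrysanthemum by forgotten trout": 4+1+3+1 = 9 (expected 8)
Line 3: "rhinoceros soon cries": 4+1+1 = 6 ✓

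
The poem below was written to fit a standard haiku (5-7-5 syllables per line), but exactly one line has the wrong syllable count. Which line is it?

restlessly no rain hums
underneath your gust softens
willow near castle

Line 1: restlessly(3) + no(1) + rain(1) + hums(1) = 6 (expected 5)
Line 2: underneath(3) + your(1) + gust(1) + softens(2) = 7 ✓
Line 3: willow(2) + near(1) + castle(2) = 5 ✓

The first line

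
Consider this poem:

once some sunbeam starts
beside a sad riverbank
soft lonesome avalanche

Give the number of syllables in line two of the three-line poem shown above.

Line two: "beside a sad riverbank": 2+1+1+3 = 7

7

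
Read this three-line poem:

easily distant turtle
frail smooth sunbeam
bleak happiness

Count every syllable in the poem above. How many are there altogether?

Line 1: "easily distant turtle": 3+2+2 = 7
Line 2: "frail smooth sunbeam": 1+1+2 = 4
Line 3: "bleak happiness": 1+3 = 4
Total: 7 + 4 + 4 = 15

15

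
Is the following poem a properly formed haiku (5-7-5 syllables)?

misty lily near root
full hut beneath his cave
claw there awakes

Line 1: misty (2), lily (2), near (1), root (1) → 6 (expected 5)
Line 2: full (1), hut (1), beneath (2), his (1), cave (1) → 6 (expected 7)
Line 3: claw (1), there (1), awakes (2) → 4 (expected 5)

No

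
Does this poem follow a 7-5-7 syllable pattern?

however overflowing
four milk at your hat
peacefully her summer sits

Yes

Line 1: however (3), overflowing (4) → 7 ✓
Line 2: four (1), milk (1), at (1), your (1), hat (1) → 5 ✓
Line 3: peacefully (3), her (1), summer (2), sits (1) → 7 ✓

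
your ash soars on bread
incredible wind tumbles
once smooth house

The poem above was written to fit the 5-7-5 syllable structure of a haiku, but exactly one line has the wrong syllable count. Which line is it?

The third line

Line 1: "your ash soars on bread": 1+1+1+1+1 = 5 ✓
Line 2: "incredible wind tumbles": 4+1+2 = 7 ✓
Line 3: "once smooth house": 1+1+1 = 3 (expected 5)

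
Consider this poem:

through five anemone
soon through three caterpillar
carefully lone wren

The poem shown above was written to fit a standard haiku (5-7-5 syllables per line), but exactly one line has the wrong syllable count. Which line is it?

The first line

Line 1: through(1) + five(1) + anemone(4) = 6 (expected 5)
Line 2: soon(1) + through(1) + three(1) + caterpillar(4) = 7 ✓
Line 3: carefully(3) + lone(1) + wren(1) = 5 ✓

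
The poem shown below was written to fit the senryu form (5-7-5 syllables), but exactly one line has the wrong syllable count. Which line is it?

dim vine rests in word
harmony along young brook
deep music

Line 1: "dim vine rests in word": 1+1+1+1+1 = 5 ✓
Line 2: "harmony along young brook": 3+2+1+1 = 7 ✓
Line 3: "deep music": 1+2 = 3 (expected 5)

Line 3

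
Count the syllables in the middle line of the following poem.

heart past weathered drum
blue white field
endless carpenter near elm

3

The middle line: blue (1), white (1), field (1) → 3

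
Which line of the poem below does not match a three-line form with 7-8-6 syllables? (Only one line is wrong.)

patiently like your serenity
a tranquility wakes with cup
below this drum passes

The first line

Line 1: "patiently like your serenity": 3+1+1+4 = 9 (expected 7)
Line 2: "a tranquility wakes with cup": 1+4+1+1+1 = 8 ✓
Line 3: "below this drum passes": 2+1+1+2 = 6 ✓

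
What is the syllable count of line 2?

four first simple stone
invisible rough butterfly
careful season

Line 2: invisible (4), rough (1), butterfly (3) → 8

8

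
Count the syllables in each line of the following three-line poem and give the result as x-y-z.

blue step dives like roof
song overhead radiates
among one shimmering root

5-7-7

Line 1: "blue step dives like roof": 1+1+1+1+1 = 5
Line 2: "song overhead radiates": 1+3+3 = 7
Line 3: "among one shimmering root": 2+1+3+1 = 7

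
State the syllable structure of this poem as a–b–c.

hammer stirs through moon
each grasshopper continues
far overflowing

5–7–5

Line 1: hammer (2), stirs (1), through (1), moon (1) → 5
Line 2: each (1), grasshopper (3), continues (3) → 7
Line 3: far (1), overflowing (4) → 5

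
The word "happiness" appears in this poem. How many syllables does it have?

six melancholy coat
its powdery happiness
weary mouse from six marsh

3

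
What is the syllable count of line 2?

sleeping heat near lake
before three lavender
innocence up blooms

Line 2: before(2) + three(1) + lavender(3) = 6

6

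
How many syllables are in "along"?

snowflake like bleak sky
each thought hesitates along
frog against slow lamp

2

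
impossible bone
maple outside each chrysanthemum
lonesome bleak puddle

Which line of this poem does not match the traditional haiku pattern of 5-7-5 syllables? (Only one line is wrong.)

Line 2

Line 1: impossible(4) + bone(1) = 5 ✓
Line 2: maple(2) + outside(2) + each(1) + chrysanthemum(4) = 9 (expected 7)
Line 3: lonesome(2) + bleak(1) + puddle(2) = 5 ✓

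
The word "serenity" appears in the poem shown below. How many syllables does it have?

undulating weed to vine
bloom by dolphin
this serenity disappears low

"serenity" has 4 syllables.

4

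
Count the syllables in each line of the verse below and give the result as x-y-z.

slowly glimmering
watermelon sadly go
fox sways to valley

Line 1: slowly (2), glimmering (3) → 5
Line 2: watermelon (4), sadly (2), go (1) → 7
Line 3: fox (1), sways (1), to (1), valley (2) → 5

5-7-5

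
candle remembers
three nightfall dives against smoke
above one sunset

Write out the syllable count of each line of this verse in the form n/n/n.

5/7/5

Line 1: candle (2), remembers (3) → 5
Line 2: three (1), nightfall (2), dives (1), against (2), smoke (1) → 7
Line 3: above (2), one (1), sunset (2) → 5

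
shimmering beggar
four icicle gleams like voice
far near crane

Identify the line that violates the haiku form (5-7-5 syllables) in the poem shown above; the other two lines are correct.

Line 3

Line 1: shimmering(3) + beggar(2) = 5 ✓
Line 2: four(1) + icicle(3) + gleams(1) + like(1) + voice(1) = 7 ✓
Line 3: far(1) + near(1) + crane(1) = 3 (expected 5)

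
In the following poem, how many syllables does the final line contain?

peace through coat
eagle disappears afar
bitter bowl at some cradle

The final line: "bitter bowl at some cradle": 2+1+1+1+2 = 7

7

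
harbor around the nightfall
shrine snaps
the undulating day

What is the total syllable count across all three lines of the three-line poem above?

Line 1: harbor(2) + around(2) + the(1) + nightfall(2) = 7
Line 2: shrine(1) + snaps(1) = 2
Line 3: the(1) + undulating(4) + day(1) = 6
Total: 7 + 2 + 6 = 15

15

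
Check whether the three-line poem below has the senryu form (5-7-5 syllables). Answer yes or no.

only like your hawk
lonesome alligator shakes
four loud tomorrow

Yes

Line 1: only(2) + like(1) + your(1) + hawk(1) = 5 ✓
Line 2: lonesome(2) + alligator(4) + shakes(1) = 7 ✓
Line 3: four(1) + loud(1) + tomorrow(3) = 5 ✓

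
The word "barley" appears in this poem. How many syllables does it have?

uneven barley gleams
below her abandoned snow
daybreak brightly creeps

2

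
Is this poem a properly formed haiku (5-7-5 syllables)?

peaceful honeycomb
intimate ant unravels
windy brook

No

Line 1: "peaceful honeycomb": 2+3 = 5 ✓
Line 2: "intimate ant unravels": 3+1+3 = 7 ✓
Line 3: "windy brook": 2+1 = 3 (expected 5)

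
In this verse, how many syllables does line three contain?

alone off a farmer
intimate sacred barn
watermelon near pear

6

Line three: watermelon (4), near (1), pear (1) → 6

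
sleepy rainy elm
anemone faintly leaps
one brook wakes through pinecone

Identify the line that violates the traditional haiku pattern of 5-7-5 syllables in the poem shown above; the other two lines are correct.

Line 3

Line 1: "sleepy rainy elm": 2+2+1 = 5 ✓
Line 2: "anemone faintly leaps": 4+2+1 = 7 ✓
Line 3: "one brook wakes through pinecone": 1+1+1+1+2 = 6 (expected 5)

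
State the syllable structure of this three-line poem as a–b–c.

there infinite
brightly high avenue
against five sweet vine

4–6–5

Line 1: "there infinite": 1+3 = 4
Line 2: "brightly high avenue": 2+1+3 = 6
Line 3: "against five sweet vine": 2+1+1+1 = 5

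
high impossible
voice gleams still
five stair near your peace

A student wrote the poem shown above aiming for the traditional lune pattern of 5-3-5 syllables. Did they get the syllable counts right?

Line 1: high (1), impossible (4) → 5 ✓
Line 2: voice (1), gleams (1), still (1) → 3 ✓
Line 3: five (1), stair (1), near (1), your (1), peace (1) → 5 ✓

Yes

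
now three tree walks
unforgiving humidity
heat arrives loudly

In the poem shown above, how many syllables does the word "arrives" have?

"arrives" has 2 syllables.

2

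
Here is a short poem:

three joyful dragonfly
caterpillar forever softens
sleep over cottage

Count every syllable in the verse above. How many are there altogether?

20

Line 1: "three joyful dragonfly": 1+2+3 = 6
Line 2: "caterpillar forever softens": 4+3+2 = 9
Line 3: "sleep over cottage": 1+2+2 = 5
Total: 6 + 9 + 5 = 20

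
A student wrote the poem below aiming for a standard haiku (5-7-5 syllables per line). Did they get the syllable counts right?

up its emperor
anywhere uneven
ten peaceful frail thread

No

Line 1: up (1), its (1), emperor (3) → 5 ✓
Line 2: anywhere (3), uneven (3) → 6 (expected 7)
Line 3: ten (1), peaceful (2), frail (1), thread (1) → 5 ✓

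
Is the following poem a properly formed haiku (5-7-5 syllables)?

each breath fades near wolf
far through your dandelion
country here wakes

No

Line 1: "each breath fades near wolf": 1+1+1+1+1 = 5 ✓
Line 2: "far through your dandelion": 1+1+1+4 = 7 ✓
Line 3: "country here wakes": 2+1+1 = 4 (expected 5)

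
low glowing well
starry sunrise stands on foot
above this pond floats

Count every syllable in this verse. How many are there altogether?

Line 1: "low glowing well": 1+2+1 = 4
Line 2: "starry sunrise stands on foot": 2+2+1+1+1 = 7
Line 3: "above this pond floats": 2+1+1+1 = 5
Total: 4 + 7 + 5 = 16

16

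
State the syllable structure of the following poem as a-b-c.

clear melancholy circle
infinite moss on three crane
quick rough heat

7-7-3

Line 1: "clear melancholy circle": 1+4+2 = 7
Line 2: "infinite moss on three crane": 3+1+1+1+1 = 7
Line 3: "quick rough heat": 1+1+1 = 3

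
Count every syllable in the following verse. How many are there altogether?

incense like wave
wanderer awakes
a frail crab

12

Line 1: incense (2), like (1), wave (1) → 4
Line 2: wanderer (3), awakes (2) → 5
Line 3: a (1), frail (1), crab (1) → 3
Total: 4 + 5 + 3 = 12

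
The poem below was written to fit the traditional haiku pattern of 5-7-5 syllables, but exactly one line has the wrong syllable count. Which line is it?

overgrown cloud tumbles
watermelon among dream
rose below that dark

Line 1: overgrown (3), cloud (1), tumbles (2) → 6 (expected 5)
Line 2: watermelon (4), among (2), dream (1) → 7 ✓
Line 3: rose (1), below (2), that (1), dark (1) → 5 ✓

Line 1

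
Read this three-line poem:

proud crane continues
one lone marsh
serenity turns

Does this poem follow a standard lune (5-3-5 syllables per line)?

Yes

Line 1: proud (1), crane (1), continues (3) → 5 ✓
Line 2: one (1), lone (1), marsh (1) → 3 ✓
Line 3: serenity (4), turns (1) → 5 ✓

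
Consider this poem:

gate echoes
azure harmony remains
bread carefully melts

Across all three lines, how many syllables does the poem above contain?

15

Line 1: gate(1) + echoes(2) = 3
Line 2: azure(2) + harmony(3) + remains(2) = 7
Line 3: bread(1) + carefully(3) + melts(1) = 5
Total: 3 + 7 + 5 = 15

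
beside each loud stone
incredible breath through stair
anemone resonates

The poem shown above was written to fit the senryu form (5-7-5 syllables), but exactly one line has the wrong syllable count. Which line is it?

Line 3

Line 1: beside(2) + each(1) + loud(1) + stone(1) = 5 ✓
Line 2: incredible(4) + breath(1) + through(1) + stair(1) = 7 ✓
Line 3: anemone(4) + resonates(3) = 7 (expected 5)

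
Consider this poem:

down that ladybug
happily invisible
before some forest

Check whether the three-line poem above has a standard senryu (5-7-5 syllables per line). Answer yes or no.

Line 1: "down that ladybug": 1+1+3 = 5 ✓
Line 2: "happily invisible": 3+4 = 7 ✓
Line 3: "before some forest": 2+1+2 = 5 ✓

Yes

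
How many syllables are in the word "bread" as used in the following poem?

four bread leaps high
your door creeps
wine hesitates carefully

1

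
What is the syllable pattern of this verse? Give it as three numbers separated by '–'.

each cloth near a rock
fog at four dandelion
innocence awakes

5–7–5

Line 1: "each cloth near a rock": 1+1+1+1+1 = 5
Line 2: "fog at four dandelion": 1+1+1+4 = 7
Line 3: "innocence awakes": 3+2 = 5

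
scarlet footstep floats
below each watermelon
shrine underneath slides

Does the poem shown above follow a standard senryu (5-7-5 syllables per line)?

Yes

Line 1: "scarlet footstep floats": 2+2+1 = 5 ✓
Line 2: "below each watermelon": 2+1+4 = 7 ✓
Line 3: "shrine underneath slides": 1+3+1 = 5 ✓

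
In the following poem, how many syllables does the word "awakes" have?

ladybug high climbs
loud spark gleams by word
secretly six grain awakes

2

"awakes" has 2 syllables.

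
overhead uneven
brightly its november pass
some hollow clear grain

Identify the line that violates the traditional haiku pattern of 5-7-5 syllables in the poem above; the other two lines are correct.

Line 1

Line 1: overhead (3), uneven (3) → 6 (expected 5)
Line 2: brightly (2), its (1), november (3), pass (1) → 7 ✓
Line 3: some (1), hollow (2), clear (1), grain (1) → 5 ✓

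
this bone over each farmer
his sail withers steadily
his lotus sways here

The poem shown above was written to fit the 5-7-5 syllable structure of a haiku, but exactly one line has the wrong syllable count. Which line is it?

Line 1: this(1) + bone(1) + over(2) + each(1) + farmer(2) = 7 (expected 5)
Line 2: his(1) + sail(1) + withers(2) + steadily(3) = 7 ✓
Line 3: his(1) + lotus(2) + sways(1) + here(1) = 5 ✓

Line 1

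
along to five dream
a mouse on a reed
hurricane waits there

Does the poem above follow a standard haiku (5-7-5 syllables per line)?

Line 1: along(2) + to(1) + five(1) + dream(1) = 5 ✓
Line 2: a(1) + mouse(1) + on(1) + a(1) + reed(1) = 5 (expected 7)
Line 3: hurricane(3) + waits(1) + there(1) = 5 ✓

No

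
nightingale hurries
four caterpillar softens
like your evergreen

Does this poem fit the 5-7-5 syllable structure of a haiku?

Line 1: "nightingale hurries": 3+2 = 5 ✓
Line 2: "four caterpillar softens": 1+4+2 = 7 ✓
Line 3: "like your evergreen": 1+1+3 = 5 ✓

Yes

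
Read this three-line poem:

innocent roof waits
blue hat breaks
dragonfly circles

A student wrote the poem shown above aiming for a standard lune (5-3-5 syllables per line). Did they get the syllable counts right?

Yes

Line 1: innocent (3), roof (1), waits (1) → 5 ✓
Line 2: blue (1), hat (1), breaks (1) → 3 ✓
Line 3: dragonfly (3), circles (2) → 5 ✓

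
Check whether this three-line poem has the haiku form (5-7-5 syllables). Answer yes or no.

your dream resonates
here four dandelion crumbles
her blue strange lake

Line 1: "your dream resonates": 1+1+3 = 5 ✓
Line 2: "here four dandelion crumbles": 1+1+4+2 = 8 (expected 7)
Line 3: "her blue strange lake": 1+1+1+1 = 4 (expected 5)

No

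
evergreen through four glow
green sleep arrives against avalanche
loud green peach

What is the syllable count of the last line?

3

The last line: loud(1) + green(1) + peach(1) = 3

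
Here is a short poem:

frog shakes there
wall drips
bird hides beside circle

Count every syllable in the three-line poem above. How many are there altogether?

Line 1: frog(1) + shakes(1) + there(1) = 3
Line 2: wall(1) + drips(1) = 2
Line 3: bird(1) + hides(1) + beside(2) + circle(2) = 6
Total: 3 + 2 + 6 = 11

11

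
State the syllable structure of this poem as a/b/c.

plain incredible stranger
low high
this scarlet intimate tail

Line 1: plain(1) + incredible(4) + stranger(2) = 7
Line 2: low(1) + high(1) = 2
Line 3: this(1) + scarlet(2) + intimate(3) + tail(1) = 7

7/2/7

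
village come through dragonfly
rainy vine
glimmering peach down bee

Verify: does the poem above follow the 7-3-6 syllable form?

Line 1: village (2), come (1), through (1), dragonfly (3) → 7 ✓
Line 2: rainy (2), vine (1) → 3 ✓
Line 3: glimmering (3), peach (1), down (1), bee (1) → 6 ✓

Yes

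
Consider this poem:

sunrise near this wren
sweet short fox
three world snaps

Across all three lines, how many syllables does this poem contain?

11

Line 1: sunrise(2) + near(1) + this(1) + wren(1) = 5
Line 2: sweet(1) + short(1) + fox(1) = 3
Line 3: three(1) + world(1) + snaps(1) = 3
Total: 5 + 3 + 3 = 11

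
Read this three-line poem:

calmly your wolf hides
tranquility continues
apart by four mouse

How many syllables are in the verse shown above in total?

17

Line 1: "calmly your wolf hides": 2+1+1+1 = 5
Line 2: "tranquility continues": 4+3 = 7
Line 3: "apart by four mouse": 2+1+1+1 = 5
Total: 5 + 7 + 5 = 17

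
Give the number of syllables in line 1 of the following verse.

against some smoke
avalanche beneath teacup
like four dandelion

Line 1: "against some smoke": 2+1+1 = 4

4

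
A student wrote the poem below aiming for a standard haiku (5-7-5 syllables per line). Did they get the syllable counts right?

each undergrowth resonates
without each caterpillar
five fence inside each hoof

Line 1: each (1), undergrowth (3), resonates (3) → 7 (expected 5)
Line 2: without (2), each (1), caterpillar (4) → 7 ✓
Line 3: five (1), fence (1), inside (2), each (1), hoof (1) → 6 (expected 5)

No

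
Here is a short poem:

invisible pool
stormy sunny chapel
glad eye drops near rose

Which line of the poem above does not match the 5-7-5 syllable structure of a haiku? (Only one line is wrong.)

Line 2

Line 1: invisible (4), pool (1) → 5 ✓
Line 2: stormy (2), sunny (2), chapel (2) → 6 (expected 7)
Line 3: glad (1), eye (1), drops (1), near (1), rose (1) → 5 ✓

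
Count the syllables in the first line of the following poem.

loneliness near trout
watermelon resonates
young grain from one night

5

The first line: loneliness (3), near (1), trout (1) → 5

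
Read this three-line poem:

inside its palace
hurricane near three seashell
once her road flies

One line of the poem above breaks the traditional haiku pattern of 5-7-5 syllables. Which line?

Line 1: inside(2) + its(1) + palace(2) = 5 ✓
Line 2: hurricane(3) + near(1) + three(1) + seashell(2) = 7 ✓
Line 3: once(1) + her(1) + road(1) + flies(1) = 4 (expected 5)

Line 3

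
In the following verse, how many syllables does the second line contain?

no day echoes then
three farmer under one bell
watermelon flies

7

The second line: three(1) + farmer(2) + under(2) + one(1) + bell(1) = 7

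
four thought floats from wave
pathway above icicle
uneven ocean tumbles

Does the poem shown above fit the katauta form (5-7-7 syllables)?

Yes

Line 1: four(1) + thought(1) + floats(1) + from(1) + wave(1) = 5 ✓
Line 2: pathway(2) + above(2) + icicle(3) = 7 ✓
Line 3: uneven(3) + ocean(2) + tumbles(2) = 7 ✓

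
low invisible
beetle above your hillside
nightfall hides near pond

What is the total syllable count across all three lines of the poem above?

17

Line 1: low(1) + invisible(4) = 5
Line 2: beetle(2) + above(2) + your(1) + hillside(2) = 7
Line 3: nightfall(2) + hides(1) + near(1) + pond(1) = 5
Total: 5 + 7 + 5 = 17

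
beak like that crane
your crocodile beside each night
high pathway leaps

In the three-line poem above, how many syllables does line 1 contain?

Line 1: beak (1), like (1), that (1), crane (1) → 4

4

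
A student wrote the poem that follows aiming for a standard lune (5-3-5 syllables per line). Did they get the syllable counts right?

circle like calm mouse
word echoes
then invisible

Line 1: "circle like calm mouse": 2+1+1+1 = 5 ✓
Line 2: "word echoes": 1+2 = 3 ✓
Line 3: "then invisible": 1+4 = 5 ✓

Yes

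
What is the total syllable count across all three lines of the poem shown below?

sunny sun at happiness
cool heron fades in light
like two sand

16

Line 1: "sunny sun at happiness": 2+1+1+3 = 7
Line 2: "cool heron fades in light": 1+2+1+1+1 = 6
Line 3: "like two sand": 1+1+1 = 3
Total: 7 + 6 + 3 = 16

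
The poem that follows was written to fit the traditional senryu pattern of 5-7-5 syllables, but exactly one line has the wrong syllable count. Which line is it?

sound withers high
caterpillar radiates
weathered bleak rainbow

The first line

Line 1: sound(1) + withers(2) + high(1) = 4 (expected 5)
Line 2: caterpillar(4) + radiates(3) = 7 ✓
Line 3: weathered(2) + bleak(1) + rainbow(2) = 5 ✓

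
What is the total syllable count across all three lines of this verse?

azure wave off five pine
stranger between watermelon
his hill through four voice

19

Line 1: azure (2), wave (1), off (1), five (1), pine (1) → 6
Line 2: stranger (2), between (2), watermelon (4) → 8
Line 3: his (1), hill (1), through (1), four (1), voice (1) → 5
Total: 6 + 8 + 5 = 19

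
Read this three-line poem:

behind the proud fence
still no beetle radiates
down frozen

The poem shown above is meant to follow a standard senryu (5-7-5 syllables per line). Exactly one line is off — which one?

Line 1: "behind the proud fence": 2+1+1+1 = 5 ✓
Line 2: "still no beetle radiates": 1+1+2+3 = 7 ✓
Line 3: "down frozen": 1+2 = 3 (expected 5)

Line 3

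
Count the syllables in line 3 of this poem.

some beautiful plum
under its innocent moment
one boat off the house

Line 3: one(1) + boat(1) + off(1) + the(1) + house(1) = 5

5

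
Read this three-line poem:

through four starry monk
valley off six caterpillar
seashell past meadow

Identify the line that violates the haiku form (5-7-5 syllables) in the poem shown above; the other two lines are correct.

The second line

Line 1: through (1), four (1), starry (2), monk (1) → 5 ✓
Line 2: valley (2), off (1), six (1), caterpillar (4) → 8 (expected 7)
Line 3: seashell (2), past (1), meadow (2) → 5 ✓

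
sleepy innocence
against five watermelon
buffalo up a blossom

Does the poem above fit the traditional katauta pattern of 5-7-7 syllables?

Line 1: sleepy (2), innocence (3) → 5 ✓
Line 2: against (2), five (1), watermelon (4) → 7 ✓
Line 3: buffalo (3), up (1), a (1), blossom (2) → 7 ✓

Yes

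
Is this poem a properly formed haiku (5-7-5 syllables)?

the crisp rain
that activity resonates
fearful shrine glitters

No

Line 1: "the crisp rain": 1+1+1 = 3 (expected 5)
Line 2: "that activity resonates": 1+4+3 = 8 (expected 7)
Line 3: "fearful shrine glitters": 2+1+2 = 5 ✓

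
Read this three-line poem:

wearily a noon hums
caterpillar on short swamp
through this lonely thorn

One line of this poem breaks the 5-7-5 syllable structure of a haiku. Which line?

The first line

Line 1: wearily (3), a (1), noon (1), hums (1) → 6 (expected 5)
Line 2: caterpillar (4), on (1), short (1), swamp (1) → 7 ✓
Line 3: through (1), this (1), lonely (2), thorn (1) → 5 ✓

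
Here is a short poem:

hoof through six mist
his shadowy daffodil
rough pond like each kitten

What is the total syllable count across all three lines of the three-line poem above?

Line 1: hoof(1) + through(1) + six(1) + mist(1) = 4
Line 2: his(1) + shadowy(3) + daffodil(3) = 7
Line 3: rough(1) + pond(1) + like(1) + each(1) + kitten(2) = 6
Total: 4 + 7 + 6 = 17

17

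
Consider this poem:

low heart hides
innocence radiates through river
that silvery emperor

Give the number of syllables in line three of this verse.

7

Line three: that (1), silvery (3), emperor (3) → 7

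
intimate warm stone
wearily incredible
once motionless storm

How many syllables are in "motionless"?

3

"motionless" has 3 syllables.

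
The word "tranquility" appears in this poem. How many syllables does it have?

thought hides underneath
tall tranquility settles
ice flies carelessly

4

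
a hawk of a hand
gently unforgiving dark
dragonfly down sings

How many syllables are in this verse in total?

Line 1: "a hawk of a hand": 1+1+1+1+1 = 5
Line 2: "gently unforgiving dark": 2+4+1 = 7
Line 3: "dragonfly down sings": 3+1+1 = 5
Total: 5 + 7 + 5 = 17

17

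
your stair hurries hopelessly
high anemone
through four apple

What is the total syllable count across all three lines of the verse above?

16

Line 1: "your stair hurries hopelessly": 1+1+2+3 = 7
Line 2: "high anemone": 1+4 = 5
Line 3: "through four apple": 1+1+2 = 4
Total: 7 + 5 + 4 = 16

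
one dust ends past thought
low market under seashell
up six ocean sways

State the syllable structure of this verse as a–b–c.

5–7–5

Line 1: "one dust ends past thought": 1+1+1+1+1 = 5
Line 2: "low market under seashell": 1+2+2+2 = 7
Line 3: "up six ocean sways": 1+1+2+1 = 5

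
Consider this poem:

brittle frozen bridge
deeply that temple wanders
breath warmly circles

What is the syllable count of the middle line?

The middle line: deeply (2), that (1), temple (2), wanders (2) → 7

7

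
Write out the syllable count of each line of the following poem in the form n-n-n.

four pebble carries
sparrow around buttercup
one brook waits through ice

Line 1: four (1), pebble (2), carries (2) → 5
Line 2: sparrow (2), around (2), buttercup (3) → 7
Line 3: one (1), brook (1), waits (1), through (1), ice (1) → 5

5-7-5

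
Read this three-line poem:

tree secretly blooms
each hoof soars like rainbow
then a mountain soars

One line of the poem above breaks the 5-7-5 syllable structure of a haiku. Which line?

Line 2

Line 1: tree(1) + secretly(3) + blooms(1) = 5 ✓
Line 2: each(1) + hoof(1) + soars(1) + like(1) + rainbow(2) = 6 (expected 7)
Line 3: then(1) + a(1) + mountain(2) + soars(1) = 5 ✓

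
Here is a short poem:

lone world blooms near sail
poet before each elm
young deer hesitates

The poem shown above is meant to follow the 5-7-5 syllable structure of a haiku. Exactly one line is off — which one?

The second line

Line 1: lone(1) + world(1) + blooms(1) + near(1) + sail(1) = 5 ✓
Line 2: poet(2) + before(2) + each(1) + elm(1) = 6 (expected 7)
Line 3: young(1) + deer(1) + hesitates(3) = 5 ✓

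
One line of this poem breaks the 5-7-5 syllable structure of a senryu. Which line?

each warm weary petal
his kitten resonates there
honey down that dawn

Line 1

Line 1: each(1) + warm(1) + weary(2) + petal(2) = 6 (expected 5)
Line 2: his(1) + kitten(2) + resonates(3) + there(1) = 7 ✓
Line 3: honey(2) + down(1) + that(1) + dawn(1) = 5 ✓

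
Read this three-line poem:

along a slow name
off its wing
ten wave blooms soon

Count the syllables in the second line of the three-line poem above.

The second line: off(1) + its(1) + wing(1) = 3

3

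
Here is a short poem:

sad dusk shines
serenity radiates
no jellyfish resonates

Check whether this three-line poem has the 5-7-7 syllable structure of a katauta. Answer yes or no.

Line 1: sad (1), dusk (1), shines (1) → 3 (expected 5)
Line 2: serenity (4), radiates (3) → 7 ✓
Line 3: no (1), jellyfish (3), resonates (3) → 7 ✓

No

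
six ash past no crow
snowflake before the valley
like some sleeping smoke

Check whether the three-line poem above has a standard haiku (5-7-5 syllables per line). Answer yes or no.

Yes

Line 1: "six ash past no crow": 1+1+1+1+1 = 5 ✓
Line 2: "snowflake before the valley": 2+2+1+2 = 7 ✓
Line 3: "like some sleeping smoke": 1+1+2+1 = 5 ✓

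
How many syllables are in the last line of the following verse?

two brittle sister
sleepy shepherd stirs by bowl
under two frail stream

The last line: "under two frail stream": 2+1+1+1 = 5

5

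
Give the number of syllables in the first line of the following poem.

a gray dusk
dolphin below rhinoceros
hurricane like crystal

3

The first line: a(1) + gray(1) + dusk(1) = 3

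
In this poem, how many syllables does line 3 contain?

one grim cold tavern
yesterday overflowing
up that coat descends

Line 3: up (1), that (1), coat (1), descends (2) → 5

5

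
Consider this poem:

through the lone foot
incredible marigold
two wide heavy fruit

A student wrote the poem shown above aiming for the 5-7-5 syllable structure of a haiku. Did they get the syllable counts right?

No

Line 1: through(1) + the(1) + lone(1) + foot(1) = 4 (expected 5)
Line 2: incredible(4) + marigold(3) = 7 ✓
Line 3: two(1) + wide(1) + heavy(2) + fruit(1) = 5 ✓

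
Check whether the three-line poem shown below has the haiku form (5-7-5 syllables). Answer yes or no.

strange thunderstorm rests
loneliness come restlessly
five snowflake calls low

Line 1: "strange thunderstorm rests": 1+3+1 = 5 ✓
Line 2: "loneliness come restlessly": 3+1+3 = 7 ✓
Line 3: "five snowflake calls low": 1+2+1+1 = 5 ✓

Yes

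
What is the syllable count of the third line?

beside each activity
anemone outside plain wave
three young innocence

The third line: three(1) + young(1) + innocence(3) = 5

5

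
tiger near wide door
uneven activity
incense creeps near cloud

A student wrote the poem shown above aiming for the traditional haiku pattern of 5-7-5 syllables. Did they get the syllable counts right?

Yes

Line 1: tiger (2), near (1), wide (1), door (1) → 5 ✓
Line 2: uneven (3), activity (4) → 7 ✓
Line 3: incense (2), creeps (1), near (1), cloud (1) → 5 ✓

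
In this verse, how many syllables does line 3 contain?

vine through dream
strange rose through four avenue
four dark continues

5

Line 3: four (1), dark (1), continues (3) → 5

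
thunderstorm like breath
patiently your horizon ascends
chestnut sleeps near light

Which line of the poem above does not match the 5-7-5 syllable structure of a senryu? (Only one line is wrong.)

Line 1: thunderstorm (3), like (1), breath (1) → 5 ✓
Line 2: patiently (3), your (1), horizon (3), ascends (2) → 9 (expected 7)
Line 3: chestnut (2), sleeps (1), near (1), light (1) → 5 ✓

Line 2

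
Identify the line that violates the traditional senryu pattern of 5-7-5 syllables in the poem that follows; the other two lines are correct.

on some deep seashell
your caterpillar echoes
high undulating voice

The third line

Line 1: on(1) + some(1) + deep(1) + seashell(2) = 5 ✓
Line 2: your(1) + caterpillar(4) + echoes(2) = 7 ✓
Line 3: high(1) + undulating(4) + voice(1) = 6 (expected 5)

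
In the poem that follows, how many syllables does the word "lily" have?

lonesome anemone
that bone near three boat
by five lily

"lily" has 2 syllables.

2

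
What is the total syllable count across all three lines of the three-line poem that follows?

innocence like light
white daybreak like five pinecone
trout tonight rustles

17

Line 1: "innocence like light": 3+1+1 = 5
Line 2: "white daybreak like five pinecone": 1+2+1+1+2 = 7
Line 3: "trout tonight rustles": 1+2+2 = 5
Total: 5 + 7 + 5 = 17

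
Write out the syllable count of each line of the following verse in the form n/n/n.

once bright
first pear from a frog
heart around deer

Line 1: once (1), bright (1) → 2
Line 2: first (1), pear (1), from (1), a (1), frog (1) → 5
Line 3: heart (1), around (2), deer (1) → 4

2/5/4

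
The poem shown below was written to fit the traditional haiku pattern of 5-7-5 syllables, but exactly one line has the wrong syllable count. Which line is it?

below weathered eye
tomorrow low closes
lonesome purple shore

Line 1: below (2), weathered (2), eye (1) → 5 ✓
Line 2: tomorrow (3), low (1), closes (2) → 6 (expected 7)
Line 3: lonesome (2), purple (2), shore (1) → 5 ✓

Line 2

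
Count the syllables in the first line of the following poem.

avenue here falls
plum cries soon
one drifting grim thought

The first line: "avenue here falls": 3+1+1 = 5

5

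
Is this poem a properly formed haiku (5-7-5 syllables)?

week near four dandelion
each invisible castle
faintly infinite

No

Line 1: week(1) + near(1) + four(1) + dandelion(4) = 7 (expected 5)
Line 2: each(1) + invisible(4) + castle(2) = 7 ✓
Line 3: faintly(2) + infinite(3) = 5 ✓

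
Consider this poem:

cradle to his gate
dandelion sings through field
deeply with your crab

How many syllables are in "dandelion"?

4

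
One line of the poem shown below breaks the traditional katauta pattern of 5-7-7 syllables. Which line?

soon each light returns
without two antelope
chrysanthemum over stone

Line 1: soon(1) + each(1) + light(1) + returns(2) = 5 ✓
Line 2: without(2) + two(1) + antelope(3) = 6 (expected 7)
Line 3: chrysanthemum(4) + over(2) + stone(1) = 7 ✓

The second line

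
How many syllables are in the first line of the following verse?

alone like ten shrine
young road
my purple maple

The first line: alone (2), like (1), ten (1), shrine (1) → 5

5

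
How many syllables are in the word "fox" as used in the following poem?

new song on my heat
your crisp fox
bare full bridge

1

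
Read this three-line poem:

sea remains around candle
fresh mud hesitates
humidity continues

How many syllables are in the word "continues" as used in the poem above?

"continues" has 3 syllables.

3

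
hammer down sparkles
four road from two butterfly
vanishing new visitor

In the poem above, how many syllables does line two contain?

Line two: four (1), road (1), from (1), two (1), butterfly (3) → 7

7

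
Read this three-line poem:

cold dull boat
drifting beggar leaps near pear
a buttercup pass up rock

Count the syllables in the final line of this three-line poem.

The final line: a (1), buttercup (3), pass (1), up (1), rock (1) → 7

7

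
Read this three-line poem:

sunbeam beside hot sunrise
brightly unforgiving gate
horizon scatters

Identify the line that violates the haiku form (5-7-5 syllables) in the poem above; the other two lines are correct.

Line 1: sunbeam (2), beside (2), hot (1), sunrise (2) → 7 (expected 5)
Line 2: brightly (2), unforgiving (4), gate (1) → 7 ✓
Line 3: horizon (3), scatters (2) → 5 ✓

Line 1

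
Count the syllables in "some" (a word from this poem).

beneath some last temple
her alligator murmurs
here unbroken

"some" has 1 syllable.

1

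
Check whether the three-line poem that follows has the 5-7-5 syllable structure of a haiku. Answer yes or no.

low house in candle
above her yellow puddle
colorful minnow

Line 1: low (1), house (1), in (1), candle (2) → 5 ✓
Line 2: above (2), her (1), yellow (2), puddle (2) → 7 ✓
Line 3: colorful (3), minnow (2) → 5 ✓

Yes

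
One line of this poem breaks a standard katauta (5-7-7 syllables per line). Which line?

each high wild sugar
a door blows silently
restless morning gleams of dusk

Line 2

Line 1: "each high wild sugar": 1+1+1+2 = 5 ✓
Line 2: "a door blows silently": 1+1+1+3 = 6 (expected 7)
Line 3: "restless morning gleams of dusk": 2+2+1+1+1 = 7 ✓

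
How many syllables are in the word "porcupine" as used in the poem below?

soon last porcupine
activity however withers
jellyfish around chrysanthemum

"porcupine" has 3 syllables.

3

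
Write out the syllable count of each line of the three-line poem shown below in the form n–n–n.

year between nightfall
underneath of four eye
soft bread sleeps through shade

5–6–5

Line 1: year (1), between (2), nightfall (2) → 5
Line 2: underneath (3), of (1), four (1), eye (1) → 6
Line 3: soft (1), bread (1), sleeps (1), through (1), shade (1) → 5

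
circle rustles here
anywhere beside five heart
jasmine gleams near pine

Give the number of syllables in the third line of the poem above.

5

The third line: "jasmine gleams near pine": 2+1+1+1 = 5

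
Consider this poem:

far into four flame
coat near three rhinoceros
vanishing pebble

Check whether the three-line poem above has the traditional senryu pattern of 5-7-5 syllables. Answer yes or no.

Line 1: far(1) + into(2) + four(1) + flame(1) = 5 ✓
Line 2: coat(1) + near(1) + three(1) + rhinoceros(4) = 7 ✓
Line 3: vanishing(3) + pebble(2) = 5 ✓

Yes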